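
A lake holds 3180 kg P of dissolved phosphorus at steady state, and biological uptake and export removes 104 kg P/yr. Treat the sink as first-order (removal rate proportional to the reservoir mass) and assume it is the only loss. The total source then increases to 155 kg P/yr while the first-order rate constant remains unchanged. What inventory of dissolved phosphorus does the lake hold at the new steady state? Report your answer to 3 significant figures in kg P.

4740 kg P

Rate constant k = F/M = 104 / 3180 = 0.03270 yr⁻¹.
At the new steady state, source = k·M_new ⇒ M_new = 155 / 0.03270 = 4739 kg P.
(Equivalently M_new = M × F_new/F_old = 3180 × 155/104.)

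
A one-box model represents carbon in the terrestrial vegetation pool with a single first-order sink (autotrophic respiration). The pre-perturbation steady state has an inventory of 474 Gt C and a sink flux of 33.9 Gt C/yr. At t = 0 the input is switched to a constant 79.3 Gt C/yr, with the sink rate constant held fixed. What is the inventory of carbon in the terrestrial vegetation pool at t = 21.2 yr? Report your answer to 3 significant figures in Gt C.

The sink rate constant is k = F₀/M₀ = 33.9/474 = 0.07152 yr⁻¹.
Solving dM/dt = F₁ − kM with M(0) = M₀ gives M(t) = F₁/k + (M₀ − F₁/k)·e^(−kt).
F₁/k = 79.3/0.07152 = 1108.8 Gt C; kt = 0.07152 × 21.2 = 1.516, e^(−kt) = 0.2195.
M(21.2) = 1108.8 + (474 − 1108.8) × 0.2195 = 1108.8 − 139.4 = 969.43 Gt C.

969 Gt C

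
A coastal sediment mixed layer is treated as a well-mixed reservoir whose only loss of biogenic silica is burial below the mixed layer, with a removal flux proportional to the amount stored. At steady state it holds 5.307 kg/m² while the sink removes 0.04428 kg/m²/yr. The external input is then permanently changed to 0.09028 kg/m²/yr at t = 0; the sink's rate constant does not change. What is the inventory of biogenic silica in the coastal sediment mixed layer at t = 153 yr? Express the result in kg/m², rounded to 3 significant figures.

9.28 kg/m²

The sink rate constant is k = F₀/M₀ = 0.04428/5.307 = 0.008344 yr⁻¹.
Solving dM/dt = F₁ − kM with M(0) = M₀ gives M(t) = F₁/k + (M₀ − F₁/k)·e^(−kt).
F₁/k = 0.09028/0.008344 = 10.820 kg/m²; kt = 0.008344 × 153 = 1.277, e^(−kt) = 0.2790.
M(153) = 10.820 + (5.307 − 10.820) × 0.2790 = 10.820 − 1.538 = 9.2820 kg/m².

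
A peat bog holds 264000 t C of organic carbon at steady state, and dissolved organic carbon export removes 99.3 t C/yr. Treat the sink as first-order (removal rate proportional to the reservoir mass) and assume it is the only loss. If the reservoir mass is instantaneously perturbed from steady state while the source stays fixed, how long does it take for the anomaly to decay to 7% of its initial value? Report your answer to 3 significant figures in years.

7070 yr

For a linear reservoir the anomaly decays as exp(−t/τ) with τ = M/F = 264000/99.3 = 2659 yr.
exp(−t/τ) = 0.07 ⇒ t = −τ ln(0.07) = 2659 × 2.659 = 7070 yr.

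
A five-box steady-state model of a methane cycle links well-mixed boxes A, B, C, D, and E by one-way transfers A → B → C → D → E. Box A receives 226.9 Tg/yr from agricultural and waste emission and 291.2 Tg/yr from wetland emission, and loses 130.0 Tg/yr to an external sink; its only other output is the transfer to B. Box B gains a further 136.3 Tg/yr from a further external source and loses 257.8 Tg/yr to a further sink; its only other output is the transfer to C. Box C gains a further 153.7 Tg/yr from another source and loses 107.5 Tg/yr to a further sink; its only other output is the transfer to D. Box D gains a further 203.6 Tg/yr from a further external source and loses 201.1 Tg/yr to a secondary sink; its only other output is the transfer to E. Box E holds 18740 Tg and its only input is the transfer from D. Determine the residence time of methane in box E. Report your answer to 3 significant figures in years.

Box A: F(A→B) = (226.9 + 291.2) − 130.0 = 388.10 Tg/yr.
Box B: F(B→C) = (388.10 + 136.3) − 257.8 = 266.60 Tg/yr.
Box C: F(C→D) = (266.60 + 153.7) − 107.5 = 312.80 Tg/yr.
Box D: F(D→E) = (312.80 + 203.6) − 201.1 = 315.30 Tg/yr.
Box E throughput = its input = 315.30 Tg/yr; τ = 18740 / 315.30 = 59.44 yr.

59.4 yr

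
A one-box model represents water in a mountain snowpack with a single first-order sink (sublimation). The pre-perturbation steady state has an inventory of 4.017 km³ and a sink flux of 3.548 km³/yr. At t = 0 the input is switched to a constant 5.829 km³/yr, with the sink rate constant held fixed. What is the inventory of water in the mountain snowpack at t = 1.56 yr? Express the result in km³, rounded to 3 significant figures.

Residence time τ = M₀/F₀ = 1.132 yr. The eventual steady state is M_∞ = M₀·(F₁/F₀) = 4.017 × 5.829/3.548 = 6.5995 km³.
The anomaly ΔM(t) = M(t) − M_∞ decays as ΔM₀·e^(−t/τ) with ΔM₀ = 4.017 − 6.5995 = −2.583 km³.
At t = 1.56 yr, e^(−t/τ) = e^(−1.378) = 0.2521, so ΔM = −0.6511 km³ and M = 6.5995 − 0.6511 = 5.9484 km³.

5.95 km³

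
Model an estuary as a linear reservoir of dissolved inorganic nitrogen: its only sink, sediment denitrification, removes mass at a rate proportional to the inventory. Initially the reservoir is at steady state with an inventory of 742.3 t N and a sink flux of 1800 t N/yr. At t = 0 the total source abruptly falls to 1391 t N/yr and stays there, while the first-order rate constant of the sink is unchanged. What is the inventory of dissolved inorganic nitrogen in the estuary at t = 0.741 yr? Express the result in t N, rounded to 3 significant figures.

Residence time τ = M₀/F₀ = 0.4124 yr. The eventual steady state is M_∞ = M₀·(F₁/F₀) = 742.3 × 1391/1800 = 573.63 t N.
The anomaly ΔM(t) = M(t) − M_∞ decays as ΔM₀·e^(−t/τ) with ΔM₀ = 742.3 − 573.63 = 168.7 t N.
At t = 0.741 yr, e^(−t/τ) = e^(−1.797) = 0.1658, so ΔM = 27.97 t N and M = 573.63 + 27.97 = 601.60 t N.

602 t N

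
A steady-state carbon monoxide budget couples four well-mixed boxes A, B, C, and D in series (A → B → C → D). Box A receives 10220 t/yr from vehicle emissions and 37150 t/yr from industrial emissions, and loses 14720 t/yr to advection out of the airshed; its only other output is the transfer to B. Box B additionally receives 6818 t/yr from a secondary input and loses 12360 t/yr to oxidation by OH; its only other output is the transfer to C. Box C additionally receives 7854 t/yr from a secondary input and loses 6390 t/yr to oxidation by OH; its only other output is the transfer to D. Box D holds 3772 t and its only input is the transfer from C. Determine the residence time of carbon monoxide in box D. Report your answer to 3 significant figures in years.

0.132 yr

Box A: F(A→B) = (10220 + 37150) − 14720 = 32650 t/yr.
Box B: F(B→C) = (32650 + 6818) − 12360 = 27108 t/yr.
Box C: F(C→D) = (27108 + 7854) − 6390 = 28572 t/yr.
Box D throughput = its input = 28572 t/yr; τ = 3772 / 28572 = 0.1320 yr.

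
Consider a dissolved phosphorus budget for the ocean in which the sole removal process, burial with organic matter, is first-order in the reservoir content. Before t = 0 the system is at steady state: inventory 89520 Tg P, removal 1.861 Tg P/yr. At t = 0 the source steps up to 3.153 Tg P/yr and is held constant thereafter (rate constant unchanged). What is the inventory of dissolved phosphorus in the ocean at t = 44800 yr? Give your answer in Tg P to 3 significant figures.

127000 Tg P

The sink rate constant is k = F₀/M₀ = 1.861/89520 = 2.079×10^-5 yr⁻¹.
Solving dM/dt = F₁ − kM with M(0) = M₀ gives M(t) = F₁/k + (M₀ − F₁/k)·e^(−kt).
F₁/k = 3.153/2.079×10^-5 = 151670 Tg P; kt = 2.079×10^-5 × 44800 = 0.9313, e^(−kt) = 0.3940.
M(44800) = 151670 + (89520 − 151670) × 0.3940 = 151670 − 24490 = 127180 Tg P.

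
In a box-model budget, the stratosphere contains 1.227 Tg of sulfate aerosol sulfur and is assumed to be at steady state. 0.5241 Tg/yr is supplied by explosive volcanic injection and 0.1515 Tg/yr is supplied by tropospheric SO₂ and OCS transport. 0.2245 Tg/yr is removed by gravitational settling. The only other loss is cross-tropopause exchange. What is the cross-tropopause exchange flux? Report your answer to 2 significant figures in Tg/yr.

0.45 Tg/yr

At steady state ΣF_in = ΣF_out.
ΣF_in = 0.5241 + 0.1515 = 0.67560 Tg/yr.
Cross-tropopause exchange flux = ΣF_in − (0.2245) = 0.67560 − 0.2245 = 0.4511 Tg/yr.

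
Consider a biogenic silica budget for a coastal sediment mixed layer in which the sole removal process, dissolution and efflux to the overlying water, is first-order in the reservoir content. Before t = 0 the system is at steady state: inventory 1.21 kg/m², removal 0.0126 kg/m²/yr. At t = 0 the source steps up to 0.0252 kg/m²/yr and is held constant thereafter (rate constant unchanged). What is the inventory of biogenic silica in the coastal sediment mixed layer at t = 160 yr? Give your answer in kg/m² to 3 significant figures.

τ = M₀/F₀ = 1.21/0.0126 = 96.03 yr; rate constant k = 1/τ.
New steady state M_∞ = F₁/k = F₁·τ = 0.0252 × 96.03 = 2.4200 kg/m².
M(t) = M_∞ + (M₀ − M_∞)·e^(−t/τ); t/τ = 160/96.03 = 1.666, so e^(−t/τ) = 0.1890.
M(t) = 2.4200 − 1.210 × 0.1890 = 2.1913 kg/m².

2.19 kg/m²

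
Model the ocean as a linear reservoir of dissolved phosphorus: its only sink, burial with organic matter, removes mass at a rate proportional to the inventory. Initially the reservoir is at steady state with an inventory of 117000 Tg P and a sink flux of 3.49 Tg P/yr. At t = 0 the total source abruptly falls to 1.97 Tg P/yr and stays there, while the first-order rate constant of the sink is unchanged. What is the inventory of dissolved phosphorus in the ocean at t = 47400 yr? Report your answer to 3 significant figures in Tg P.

78400 Tg P

Residence time τ = M₀/F₀ = 33520 yr. The eventual steady state is M_∞ = M₀·(F₁/F₀) = 117000 × 1.97/3.49 = 66043 Tg P.
The anomaly ΔM(t) = M(t) − M_∞ decays as ΔM₀·e^(−t/τ) with ΔM₀ = 117000 − 66043 = 50960 Tg P.
At t = 47400 yr, e^(−t/τ) = e^(−1.414) = 0.2432, so ΔM = 12390 Tg P and M = 66043 + 12390 = 78435 Tg P.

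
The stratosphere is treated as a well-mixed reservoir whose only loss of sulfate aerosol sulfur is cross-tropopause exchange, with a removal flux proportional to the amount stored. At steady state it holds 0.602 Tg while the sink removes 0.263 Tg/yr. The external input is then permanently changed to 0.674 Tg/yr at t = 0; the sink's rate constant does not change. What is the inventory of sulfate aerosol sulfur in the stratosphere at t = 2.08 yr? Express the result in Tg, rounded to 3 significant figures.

1.16 Tg

The sink rate constant is k = F₀/M₀ = 0.263/0.602 = 0.4369 yr⁻¹.
Solving dM/dt = F₁ − kM with M(0) = M₀ gives M(t) = F₁/k + (M₀ − F₁/k)·e^(−kt).
F₁/k = 0.674/0.4369 = 1.5428 Tg; kt = 0.4369 × 2.08 = 0.9087, e^(−kt) = 0.4030.
M(2.08) = 1.5428 + (0.602 − 1.5428) × 0.4030 = 1.5428 − 0.3792 = 1.1636 Tg.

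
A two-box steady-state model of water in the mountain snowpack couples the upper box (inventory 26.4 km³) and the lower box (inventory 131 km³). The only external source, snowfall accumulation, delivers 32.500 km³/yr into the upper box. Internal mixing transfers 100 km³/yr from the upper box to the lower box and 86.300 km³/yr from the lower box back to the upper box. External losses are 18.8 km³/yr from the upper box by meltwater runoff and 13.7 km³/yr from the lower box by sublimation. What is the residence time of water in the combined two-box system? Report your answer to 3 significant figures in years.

Residence time in the combined system uses the total inventory and the total *external* removal — internal exchanges between the two boxes cancel.
M_total = 26.4 + 131 = 157.40 km³.
ΣF_external_out = 18.8 + 13.7 = 32.500 km³/yr.
τ = M_total / ΣF_ext = 157.40 / 32.500 = 4.843 yr.

4.84 yr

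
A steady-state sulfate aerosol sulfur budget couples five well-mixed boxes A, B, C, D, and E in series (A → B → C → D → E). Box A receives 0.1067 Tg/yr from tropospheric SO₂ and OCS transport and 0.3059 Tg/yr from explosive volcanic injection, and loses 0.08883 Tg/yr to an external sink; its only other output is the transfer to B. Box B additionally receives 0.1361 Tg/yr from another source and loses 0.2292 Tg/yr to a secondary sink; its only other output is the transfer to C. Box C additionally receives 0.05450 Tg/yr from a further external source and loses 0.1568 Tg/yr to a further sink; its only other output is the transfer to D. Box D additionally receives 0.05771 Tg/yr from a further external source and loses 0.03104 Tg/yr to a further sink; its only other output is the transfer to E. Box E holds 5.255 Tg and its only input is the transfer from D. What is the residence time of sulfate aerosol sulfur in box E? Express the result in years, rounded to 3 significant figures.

Box A: F(A→B) = (0.1067 + 0.3059) − 0.08883 = 0.32377 Tg/yr.
Box B: F(B→C) = (0.32377 + 0.1361) − 0.2292 = 0.23067 Tg/yr.
Box C: F(C→D) = (0.23067 + 0.05450) − 0.1568 = 0.12837 Tg/yr.
Box D: F(D→E) = (0.12837 + 0.05771) − 0.03104 = 0.15504 Tg/yr.
Box E throughput = its input = 0.15504 Tg/yr; τ = 5.255 / 0.15504 = 33.89 yr.

33.9 yr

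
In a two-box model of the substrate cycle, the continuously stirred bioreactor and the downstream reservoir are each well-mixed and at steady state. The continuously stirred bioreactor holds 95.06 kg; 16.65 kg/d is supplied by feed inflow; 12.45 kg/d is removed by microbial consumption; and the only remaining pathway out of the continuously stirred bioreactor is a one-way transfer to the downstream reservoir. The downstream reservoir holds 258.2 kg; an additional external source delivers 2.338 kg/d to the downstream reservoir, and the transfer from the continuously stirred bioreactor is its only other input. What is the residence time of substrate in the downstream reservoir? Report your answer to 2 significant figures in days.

Balance the continuously stirred bioreactor: ΣF_in = 16.650 kg/d.
Transfer to the downstream reservoir = ΣF_in − (12.45) = 4.2000 kg/d.
Total input to the downstream reservoir = 4.2000 + 2.338 = 6.5380 kg/d; at steady state this equals its total output.
τ = M / F = 258.2 / 6.5380 = 39.49 d.

39 d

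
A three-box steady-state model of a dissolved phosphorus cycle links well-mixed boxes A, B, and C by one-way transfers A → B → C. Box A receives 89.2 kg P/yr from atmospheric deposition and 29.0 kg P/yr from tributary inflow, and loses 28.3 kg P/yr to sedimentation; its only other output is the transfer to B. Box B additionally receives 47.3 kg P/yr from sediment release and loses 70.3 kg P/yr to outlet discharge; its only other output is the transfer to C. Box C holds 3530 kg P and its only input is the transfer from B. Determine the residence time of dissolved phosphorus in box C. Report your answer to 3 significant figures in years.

Box A: F(A→B) = (89.2 + 29.0) − 28.3 = 89.900 kg P/yr.
Box B: F(B→C) = (89.900 + 47.3) − 70.3 = 66.900 kg P/yr.
Box C throughput = its input = 66.900 kg P/yr; τ = 3530 / 66.900 = 52.77 yr.

52.8 yr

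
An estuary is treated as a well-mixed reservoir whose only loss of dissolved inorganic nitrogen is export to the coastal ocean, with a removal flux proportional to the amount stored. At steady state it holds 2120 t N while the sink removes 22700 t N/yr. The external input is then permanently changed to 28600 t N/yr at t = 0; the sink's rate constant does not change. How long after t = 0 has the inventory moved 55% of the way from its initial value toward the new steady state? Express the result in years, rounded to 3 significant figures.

0.0746 yr

τ = M₀/F₀ = 2120/22700 = 0.09339 yr.
The remaining gap fraction is e^(−t/τ); 55% covered ⇒ e^(−t/τ) = 0.450.
t = −τ ln(0.450) = 0.09339 × 0.7985 = 0.07457 yr.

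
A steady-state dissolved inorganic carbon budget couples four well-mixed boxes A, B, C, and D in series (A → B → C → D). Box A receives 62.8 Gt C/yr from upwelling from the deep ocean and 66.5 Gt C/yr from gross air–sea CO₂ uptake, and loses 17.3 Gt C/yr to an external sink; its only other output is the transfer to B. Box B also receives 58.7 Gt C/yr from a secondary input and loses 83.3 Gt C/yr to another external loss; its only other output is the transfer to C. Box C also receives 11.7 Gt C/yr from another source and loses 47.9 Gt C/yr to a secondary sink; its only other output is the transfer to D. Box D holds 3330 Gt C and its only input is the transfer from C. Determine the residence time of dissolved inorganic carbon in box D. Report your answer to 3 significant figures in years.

65.0 yr

Box A: F(A→B) = (62.8 + 66.5) − 17.3 = 112.00 Gt C/yr.
Box B: F(B→C) = (112.00 + 58.7) − 83.3 = 87.400 Gt C/yr.
Box C: F(C→D) = (87.400 + 11.7) − 47.9 = 51.200 Gt C/yr.
Box D throughput = its input = 51.200 Gt C/yr; τ = 3330 / 51.200 = 65.04 yr.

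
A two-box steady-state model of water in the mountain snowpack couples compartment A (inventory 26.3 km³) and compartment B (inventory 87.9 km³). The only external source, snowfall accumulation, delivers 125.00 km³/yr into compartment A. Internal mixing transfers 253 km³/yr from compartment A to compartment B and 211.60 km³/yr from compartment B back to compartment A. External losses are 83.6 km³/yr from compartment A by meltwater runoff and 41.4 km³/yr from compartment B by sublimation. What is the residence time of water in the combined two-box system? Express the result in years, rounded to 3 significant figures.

0.914 yr

For the system as a whole, the A↔B exchange is internal and contributes nothing to the throughput; only the external sinks remove mass.
M_total = 26.3 + 87.9 = 114.20 km³.
ΣF_external_out = 83.6 + 41.4 = 125.00 km³/yr.
τ = M_total / ΣF_ext = 114.20 / 125.00 = 0.9136 yr.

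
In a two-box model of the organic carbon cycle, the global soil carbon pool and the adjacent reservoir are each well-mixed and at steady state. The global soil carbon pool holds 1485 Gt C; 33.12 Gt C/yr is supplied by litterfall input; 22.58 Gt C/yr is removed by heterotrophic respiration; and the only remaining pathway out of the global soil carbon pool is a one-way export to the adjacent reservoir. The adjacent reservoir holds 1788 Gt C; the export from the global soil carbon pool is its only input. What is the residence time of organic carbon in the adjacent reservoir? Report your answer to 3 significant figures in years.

170 yr

Balance the global soil carbon pool: ΣF_in = 33.120 Gt C/yr.
Export to the adjacent reservoir = ΣF_in − (22.58) = 10.540 Gt C/yr.
At steady state the output of the adjacent reservoir equals its input, 10.540 Gt C/yr.
τ = M / F = 1788 / 10.540 = 169.6 yr.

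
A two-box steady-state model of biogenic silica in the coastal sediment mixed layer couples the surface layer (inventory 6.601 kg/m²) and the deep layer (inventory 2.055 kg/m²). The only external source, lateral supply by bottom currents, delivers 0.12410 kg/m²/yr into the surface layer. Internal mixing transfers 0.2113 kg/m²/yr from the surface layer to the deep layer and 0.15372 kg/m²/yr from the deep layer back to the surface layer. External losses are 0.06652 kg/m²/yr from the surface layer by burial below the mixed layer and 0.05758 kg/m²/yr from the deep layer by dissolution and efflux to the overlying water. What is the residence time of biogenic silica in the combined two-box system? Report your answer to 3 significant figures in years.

Residence time in the combined system uses the total inventory and the total *external* removal — internal exchanges between the two boxes cancel.
M_total = 6.601 + 2.055 = 8.6560 kg/m².
ΣF_external_out = 0.06652 + 0.05758 = 0.12410 kg/m²/yr.
τ = M_total / ΣF_ext = 8.6560 / 0.12410 = 69.75 yr.

69.8 yr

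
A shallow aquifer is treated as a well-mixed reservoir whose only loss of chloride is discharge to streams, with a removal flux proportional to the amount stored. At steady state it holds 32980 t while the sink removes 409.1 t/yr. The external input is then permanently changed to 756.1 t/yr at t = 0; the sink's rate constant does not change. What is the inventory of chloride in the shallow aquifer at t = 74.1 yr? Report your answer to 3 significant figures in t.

τ = M₀/F₀ = 32980/409.1 = 80.62 yr; rate constant k = 1/τ.
New steady state M_∞ = F₁/k = F₁·τ = 756.1 × 80.62 = 60954 t.
M(t) = M_∞ + (M₀ − M_∞)·e^(−t/τ); t/τ = 74.1/80.62 = 0.9192, so e^(−t/τ) = 0.3988.
M(t) = 60954 − 27970 × 0.3988 = 49796 t.

49800 t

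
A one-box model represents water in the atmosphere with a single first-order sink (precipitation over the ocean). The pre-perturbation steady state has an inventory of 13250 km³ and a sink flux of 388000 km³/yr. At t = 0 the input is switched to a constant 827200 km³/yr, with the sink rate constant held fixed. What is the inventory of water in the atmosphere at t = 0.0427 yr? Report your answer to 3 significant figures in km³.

Residence time τ = M₀/F₀ = 0.03415 yr. The eventual steady state is M_∞ = M₀·(F₁/F₀) = 13250 × 827200/388000 = 28248 km³.
The anomaly ΔM(t) = M(t) − M_∞ decays as ΔM₀·e^(−t/τ) with ΔM₀ = 13250 − 28248 = −15000 km³.
At t = 0.0427 yr, e^(−t/τ) = e^(−1.250) = 0.2864, so ΔM = −4295 km³ and M = 28248 − 4295 = 23953 km³.

24000 km³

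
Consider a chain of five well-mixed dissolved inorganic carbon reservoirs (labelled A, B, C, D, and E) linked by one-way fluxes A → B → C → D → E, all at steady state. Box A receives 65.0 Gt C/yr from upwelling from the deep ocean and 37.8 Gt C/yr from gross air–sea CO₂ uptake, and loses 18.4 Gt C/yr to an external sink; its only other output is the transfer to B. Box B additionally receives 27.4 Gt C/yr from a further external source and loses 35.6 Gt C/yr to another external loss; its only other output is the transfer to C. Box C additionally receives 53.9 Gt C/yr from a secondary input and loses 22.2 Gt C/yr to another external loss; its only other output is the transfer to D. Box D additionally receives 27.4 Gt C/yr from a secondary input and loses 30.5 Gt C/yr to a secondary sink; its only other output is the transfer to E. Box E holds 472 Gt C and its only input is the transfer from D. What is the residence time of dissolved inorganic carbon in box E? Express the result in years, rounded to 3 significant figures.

Box A: F(A→B) = (65.0 + 37.8) − 18.4 = 84.400 Gt C/yr.
Box B: F(B→C) = (84.400 + 27.4) − 35.6 = 76.200 Gt C/yr.
Box C: F(C→D) = (76.200 + 53.9) − 22.2 = 107.90 Gt C/yr.
Box D: F(D→E) = (107.90 + 27.4) − 30.5 = 104.80 Gt C/yr.
Box E throughput = its input = 104.80 Gt C/yr; τ = 472 / 104.80 = 4.504 yr.

4.50 yr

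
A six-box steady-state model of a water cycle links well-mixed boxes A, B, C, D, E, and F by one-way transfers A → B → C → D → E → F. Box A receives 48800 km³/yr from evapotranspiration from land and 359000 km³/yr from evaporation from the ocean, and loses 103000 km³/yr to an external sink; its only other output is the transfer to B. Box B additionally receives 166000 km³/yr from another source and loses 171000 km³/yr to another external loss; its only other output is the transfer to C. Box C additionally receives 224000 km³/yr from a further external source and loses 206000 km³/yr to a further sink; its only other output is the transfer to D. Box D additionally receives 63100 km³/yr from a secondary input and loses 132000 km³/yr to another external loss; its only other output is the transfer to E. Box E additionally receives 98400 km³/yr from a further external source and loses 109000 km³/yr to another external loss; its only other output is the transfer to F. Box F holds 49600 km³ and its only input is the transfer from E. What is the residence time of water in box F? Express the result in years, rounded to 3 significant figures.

0.208 yr

Box A: F(A→B) = (48800 + 359000) − 103000 = 304800 km³/yr.
Box B: F(B→C) = (304800 + 166000) − 171000 = 299800 km³/yr.
Box C: F(C→D) = (299800 + 224000) − 206000 = 317800 km³/yr.
Box D: F(D→E) = (317800 + 63100) − 132000 = 248900 km³/yr.
Box E: F(E→F) = (248900 + 98400) − 109000 = 238300 km³/yr.
Box F throughput = its input = 238300 km³/yr; τ = 49600 / 238300 = 0.2081 yr.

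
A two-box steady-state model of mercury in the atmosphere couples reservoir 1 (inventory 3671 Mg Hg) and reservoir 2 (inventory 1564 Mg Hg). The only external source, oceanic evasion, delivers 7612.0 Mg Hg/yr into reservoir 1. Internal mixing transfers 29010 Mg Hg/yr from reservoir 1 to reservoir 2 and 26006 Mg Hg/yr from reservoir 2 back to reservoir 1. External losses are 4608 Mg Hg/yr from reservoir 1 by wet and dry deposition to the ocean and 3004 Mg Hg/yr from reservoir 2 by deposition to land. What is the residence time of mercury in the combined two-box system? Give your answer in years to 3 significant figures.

Treat the two boxes together as one reservoir: the mixing fluxes between them are internal recycling, so τ = ΣM / Σ(external losses).
M_total = 3671 + 1564 = 5235.0 Mg Hg.
ΣF_external_out = 4608 + 3004 = 7612.0 Mg Hg/yr.
τ = M_total / ΣF_ext = 5235.0 / 7612.0 = 0.6877 yr.

0.688 yr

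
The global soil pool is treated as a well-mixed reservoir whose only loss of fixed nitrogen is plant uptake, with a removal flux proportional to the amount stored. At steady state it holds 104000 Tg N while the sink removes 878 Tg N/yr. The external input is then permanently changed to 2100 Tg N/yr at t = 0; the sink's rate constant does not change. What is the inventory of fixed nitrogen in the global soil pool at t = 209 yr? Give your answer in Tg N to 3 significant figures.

224000 Tg N

τ = M₀/F₀ = 104000/878 = 118.5 yr; rate constant k = 1/τ.
New steady state M_∞ = F₁/k = F₁·τ = 2100 × 118.5 = 248750 Tg N.
M(t) = M_∞ + (M₀ − M_∞)·e^(−t/τ); t/τ = 209/118.5 = 1.764, so e^(−t/τ) = 0.1713.
M(t) = 248750 − 144700 × 0.1713 = 223950 Tg N.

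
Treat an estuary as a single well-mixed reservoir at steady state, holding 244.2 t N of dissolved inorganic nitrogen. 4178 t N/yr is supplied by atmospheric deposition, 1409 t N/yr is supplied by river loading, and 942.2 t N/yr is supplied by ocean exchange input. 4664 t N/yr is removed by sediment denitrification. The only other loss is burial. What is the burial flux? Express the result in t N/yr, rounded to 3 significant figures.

At steady state ΣF_in = ΣF_out.
ΣF_in = 4178 + 1409 + 942.2 = 6529.2 t N/yr.
Burial flux = ΣF_in − (4664) = 6529.2 − 4664 = 1865 t N/yr.

1870 t N/yr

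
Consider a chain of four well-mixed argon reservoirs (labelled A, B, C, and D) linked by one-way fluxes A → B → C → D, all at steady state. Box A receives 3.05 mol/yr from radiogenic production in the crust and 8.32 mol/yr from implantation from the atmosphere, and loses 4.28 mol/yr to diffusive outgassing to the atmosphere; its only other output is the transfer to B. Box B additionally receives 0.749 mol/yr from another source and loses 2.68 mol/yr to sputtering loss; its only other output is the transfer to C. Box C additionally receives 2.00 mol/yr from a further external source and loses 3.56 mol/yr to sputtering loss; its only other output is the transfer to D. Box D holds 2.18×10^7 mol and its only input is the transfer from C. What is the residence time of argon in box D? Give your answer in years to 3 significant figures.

Box A: F(A→B) = (3.05 + 8.32) − 4.28 = 7.0900 mol/yr.
Box B: F(B→C) = (7.0900 + 0.749) − 2.68 = 5.1590 mol/yr.
Box C: F(C→D) = (5.1590 + 2.00) − 3.56 = 3.5990 mol/yr.
Box D throughput = its input = 3.5990 mol/yr; τ = 2.18×10^7 / 3.5990 = 6.057×10^6 yr.

6.06×10^6 yr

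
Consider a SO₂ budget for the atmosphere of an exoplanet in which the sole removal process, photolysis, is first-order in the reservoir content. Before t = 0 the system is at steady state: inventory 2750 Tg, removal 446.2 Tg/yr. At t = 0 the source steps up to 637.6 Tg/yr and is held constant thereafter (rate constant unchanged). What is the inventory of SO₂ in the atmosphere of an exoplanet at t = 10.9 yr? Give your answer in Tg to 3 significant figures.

3730 Tg

The sink rate constant is k = F₀/M₀ = 446.2/2750 = 0.1623 yr⁻¹.
Solving dM/dt = F₁ − kM with M(0) = M₀ gives M(t) = F₁/k + (M₀ − F₁/k)·e^(−kt).
F₁/k = 637.6/0.1623 = 3929.6 Tg; kt = 0.1623 × 10.9 = 1.769, e^(−kt) = 0.1706.
M(10.9) = 3929.6 + (2750 − 3929.6) × 0.1706 = 3929.6 − 201.2 = 3728.4 Tg.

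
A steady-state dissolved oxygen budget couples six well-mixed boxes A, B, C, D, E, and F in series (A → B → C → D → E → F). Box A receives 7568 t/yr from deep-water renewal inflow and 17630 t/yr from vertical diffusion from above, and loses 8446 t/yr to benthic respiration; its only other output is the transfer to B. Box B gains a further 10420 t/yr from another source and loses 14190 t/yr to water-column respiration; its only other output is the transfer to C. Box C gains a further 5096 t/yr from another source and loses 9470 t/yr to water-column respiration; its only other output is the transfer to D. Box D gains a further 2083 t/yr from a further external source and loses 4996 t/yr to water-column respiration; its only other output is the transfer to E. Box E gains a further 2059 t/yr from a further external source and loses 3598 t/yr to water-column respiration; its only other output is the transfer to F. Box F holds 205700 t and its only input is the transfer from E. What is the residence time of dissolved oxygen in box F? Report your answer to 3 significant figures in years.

49.5 yr

Box A: F(A→B) = (7568 + 17630) − 8446 = 16752 t/yr.
Box B: F(B→C) = (16752 + 10420) − 14190 = 12982 t/yr.
Box C: F(C→D) = (12982 + 5096) − 9470 = 8608.0 t/yr.
Box D: F(D→E) = (8608.0 + 2083) − 4996 = 5695.0 t/yr.
Box E: F(E→F) = (5695.0 + 2059) − 3598 = 4156.0 t/yr.
Box F throughput = its input = 4156.0 t/yr; τ = 205700 / 4156.0 = 49.49 yr.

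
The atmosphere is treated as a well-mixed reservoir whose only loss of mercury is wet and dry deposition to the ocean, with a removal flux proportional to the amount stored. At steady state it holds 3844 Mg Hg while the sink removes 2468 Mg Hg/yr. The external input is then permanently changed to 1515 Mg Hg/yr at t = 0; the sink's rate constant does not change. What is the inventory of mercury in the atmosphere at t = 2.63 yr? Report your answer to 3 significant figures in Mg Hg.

2630 Mg Hg

The sink rate constant is k = F₀/M₀ = 2468/3844 = 0.6420 yr⁻¹.
Solving dM/dt = F₁ − kM with M(0) = M₀ gives M(t) = F₁/k + (M₀ − F₁/k)·e^(−kt).
F₁/k = 1515/0.6420 = 2359.7 Mg Hg; kt = 0.6420 × 2.63 = 1.689, e^(−kt) = 0.1848.
M(2.63) = 2359.7 + (3844 − 2359.7) × 0.1848 = 2359.7 + 274.3 = 2633.9 Mg Hg.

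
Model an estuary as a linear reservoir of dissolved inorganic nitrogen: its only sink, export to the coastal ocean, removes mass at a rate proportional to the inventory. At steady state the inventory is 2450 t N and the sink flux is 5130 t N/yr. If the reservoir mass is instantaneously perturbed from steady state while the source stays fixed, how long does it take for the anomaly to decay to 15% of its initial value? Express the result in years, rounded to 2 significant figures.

For a linear reservoir the anomaly decays as exp(−t/τ) with τ = M/F = 2450/5130 = 0.4776 yr.
exp(−t/τ) = 0.15 ⇒ t = −τ ln(0.15) = 0.4776 × 1.897 = 0.9060 yr.

0.91 yr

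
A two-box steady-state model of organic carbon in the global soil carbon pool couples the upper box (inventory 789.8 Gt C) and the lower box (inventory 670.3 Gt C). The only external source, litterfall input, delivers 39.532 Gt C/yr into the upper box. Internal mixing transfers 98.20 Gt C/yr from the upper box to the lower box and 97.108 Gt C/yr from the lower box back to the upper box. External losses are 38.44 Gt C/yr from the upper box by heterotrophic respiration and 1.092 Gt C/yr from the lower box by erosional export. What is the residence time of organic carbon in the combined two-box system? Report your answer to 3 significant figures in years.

36.9 yr

Treat the two boxes together as one reservoir: the mixing fluxes between them are internal recycling, so τ = ΣM / Σ(external losses).
M_total = 789.8 + 670.3 = 1460.1 Gt C.
ΣF_external_out = 38.44 + 1.092 = 39.532 Gt C/yr.
τ = M_total / ΣF_ext = 1460.1 / 39.532 = 36.93 yr.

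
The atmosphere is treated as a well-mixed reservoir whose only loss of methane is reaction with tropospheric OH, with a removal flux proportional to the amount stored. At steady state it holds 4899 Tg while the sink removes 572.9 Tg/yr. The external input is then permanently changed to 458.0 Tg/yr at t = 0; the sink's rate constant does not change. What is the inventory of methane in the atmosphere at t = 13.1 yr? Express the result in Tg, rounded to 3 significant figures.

4130 Tg

The sink rate constant is k = F₀/M₀ = 572.9/4899 = 0.1169 yr⁻¹.
Solving dM/dt = F₁ − kM with M(0) = M₀ gives M(t) = F₁/k + (M₀ − F₁/k)·e^(−kt).
F₁/k = 458.0/0.1169 = 3916.5 Tg; kt = 0.1169 × 13.1 = 1.532, e^(−kt) = 0.2161.
M(13.1) = 3916.5 + (4899 − 3916.5) × 0.2161 = 3916.5 + 212.3 = 4128.8 Tg.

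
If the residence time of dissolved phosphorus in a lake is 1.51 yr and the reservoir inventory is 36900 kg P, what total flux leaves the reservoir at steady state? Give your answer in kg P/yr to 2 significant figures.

F = M / τ = 36900 / 1.51 = 24440 kg P/yr.

24000 kg P/yr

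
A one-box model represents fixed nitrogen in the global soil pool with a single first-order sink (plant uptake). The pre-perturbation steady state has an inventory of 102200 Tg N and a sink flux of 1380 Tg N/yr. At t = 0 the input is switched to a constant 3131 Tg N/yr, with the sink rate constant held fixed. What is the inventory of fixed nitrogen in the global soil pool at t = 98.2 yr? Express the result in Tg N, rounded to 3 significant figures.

197000 Tg N

The sink rate constant is k = F₀/M₀ = 1380/102200 = 0.01350 yr⁻¹.
Solving dM/dt = F₁ − kM with M(0) = M₀ gives M(t) = F₁/k + (M₀ − F₁/k)·e^(−kt).
F₁/k = 3131/0.01350 = 231880 Tg N; kt = 0.01350 × 98.2 = 1.326, e^(−kt) = 0.2655.
M(98.2) = 231880 + (102200 − 231880) × 0.2655 = 231880 − 34430 = 197440 Tg N.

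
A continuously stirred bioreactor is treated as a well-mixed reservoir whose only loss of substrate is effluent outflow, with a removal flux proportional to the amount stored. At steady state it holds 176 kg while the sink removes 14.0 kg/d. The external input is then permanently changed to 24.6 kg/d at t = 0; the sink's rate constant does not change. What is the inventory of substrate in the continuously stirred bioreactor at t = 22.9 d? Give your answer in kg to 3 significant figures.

288 kg

Residence time τ = M₀/F₀ = 12.57 d. The eventual steady state is M_∞ = M₀·(F₁/F₀) = 176 × 24.6/14.0 = 309.26 kg.
The anomaly ΔM(t) = M(t) − M_∞ decays as ΔM₀·e^(−t/τ) with ΔM₀ = 176 − 309.26 = −133.3 kg.
At t = 22.9 d, e^(−t/τ) = e^(−1.822) = 0.1618, so ΔM = −21.56 kg and M = 309.26 − 21.56 = 287.70 kg.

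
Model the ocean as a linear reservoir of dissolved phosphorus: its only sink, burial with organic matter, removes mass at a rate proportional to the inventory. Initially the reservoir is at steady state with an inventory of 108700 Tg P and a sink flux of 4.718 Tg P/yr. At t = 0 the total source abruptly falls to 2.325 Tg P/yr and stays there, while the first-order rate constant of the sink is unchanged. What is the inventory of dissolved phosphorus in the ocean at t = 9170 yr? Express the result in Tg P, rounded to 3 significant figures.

90600 Tg P

Residence time τ = M₀/F₀ = 23040 yr. The eventual steady state is M_∞ = M₀·(F₁/F₀) = 108700 × 2.325/4.718 = 53567 Tg P.
The anomaly ΔM(t) = M(t) − M_∞ decays as ΔM₀·e^(−t/τ) with ΔM₀ = 108700 − 53567 = 55130 Tg P.
At t = 9170 yr, e^(−t/τ) = e^(−0.3980) = 0.6717, so ΔM = 37030 Tg P and M = 53567 + 37030 = 90597 Tg P.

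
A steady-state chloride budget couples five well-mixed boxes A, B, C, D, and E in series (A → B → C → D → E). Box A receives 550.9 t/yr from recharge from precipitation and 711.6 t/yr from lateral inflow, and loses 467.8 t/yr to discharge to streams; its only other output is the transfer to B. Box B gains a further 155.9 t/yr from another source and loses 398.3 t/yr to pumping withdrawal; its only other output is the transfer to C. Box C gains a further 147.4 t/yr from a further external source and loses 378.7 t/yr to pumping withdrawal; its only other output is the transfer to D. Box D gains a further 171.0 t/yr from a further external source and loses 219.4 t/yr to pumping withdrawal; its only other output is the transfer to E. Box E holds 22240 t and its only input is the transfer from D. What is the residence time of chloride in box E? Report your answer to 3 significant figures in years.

81.6 yr

Box A: F(A→B) = (550.9 + 711.6) − 467.8 = 794.70 t/yr.
Box B: F(B→C) = (794.70 + 155.9) − 398.3 = 552.30 t/yr.
Box C: F(C→D) = (552.30 + 147.4) − 378.7 = 321.00 t/yr.
Box D: F(D→E) = (321.00 + 171.0) − 219.4 = 272.60 t/yr.
Box E throughput = its input = 272.60 t/yr; τ = 22240 / 272.60 = 81.58 yr.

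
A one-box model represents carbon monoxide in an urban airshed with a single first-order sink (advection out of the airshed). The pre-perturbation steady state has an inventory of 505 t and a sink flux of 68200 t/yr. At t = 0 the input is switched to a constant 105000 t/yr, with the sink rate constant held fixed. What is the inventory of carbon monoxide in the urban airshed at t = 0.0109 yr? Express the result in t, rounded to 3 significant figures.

τ = M₀/F₀ = 505/68200 = 0.007405 yr; rate constant k = 1/τ.
New steady state M_∞ = F₁/k = F₁·τ = 105000 × 0.007405 = 777.49 t.
M(t) = M_∞ + (M₀ − M_∞)·e^(−t/τ); t/τ = 0.0109/0.007405 = 1.472, so e^(−t/τ) = 0.2295.
M(t) = 777.49 − 272.5 × 0.2295 = 714.97 t.

715 t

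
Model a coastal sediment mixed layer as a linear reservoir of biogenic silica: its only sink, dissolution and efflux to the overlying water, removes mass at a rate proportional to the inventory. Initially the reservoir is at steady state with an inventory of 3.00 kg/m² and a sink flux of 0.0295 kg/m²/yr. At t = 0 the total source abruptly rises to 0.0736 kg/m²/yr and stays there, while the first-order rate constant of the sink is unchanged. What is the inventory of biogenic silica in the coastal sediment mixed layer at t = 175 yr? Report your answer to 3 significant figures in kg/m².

Residence time τ = M₀/F₀ = 101.7 yr. The eventual steady state is M_∞ = M₀·(F₁/F₀) = 3.00 × 0.0736/0.0295 = 7.4847 kg/m².
The anomaly ΔM(t) = M(t) − M_∞ decays as ΔM₀·e^(−t/τ) with ΔM₀ = 3.00 − 7.4847 = −4.485 kg/m².
At t = 175 yr, e^(−t/τ) = e^(−1.721) = 0.1789, so ΔM = −0.8024 kg/m² and M = 7.4847 − 0.8024 = 6.6823 kg/m².

6.68 kg/m²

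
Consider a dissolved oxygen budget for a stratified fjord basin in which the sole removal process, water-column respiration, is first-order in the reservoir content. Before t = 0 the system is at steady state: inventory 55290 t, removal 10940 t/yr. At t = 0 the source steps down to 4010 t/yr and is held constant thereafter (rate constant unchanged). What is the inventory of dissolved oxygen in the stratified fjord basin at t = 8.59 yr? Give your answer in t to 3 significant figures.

26700 t

τ = M₀/F₀ = 55290/10940 = 5.054 yr; rate constant k = 1/τ.
New steady state M_∞ = F₁/k = F₁·τ = 4010 × 5.054 = 20266 t.
M(t) = M_∞ + (M₀ − M_∞)·e^(−t/τ); t/τ = 8.59/5.054 = 1.700, so e^(−t/τ) = 0.1827.
M(t) = 20266 + 35020 × 0.1827 = 26667 t.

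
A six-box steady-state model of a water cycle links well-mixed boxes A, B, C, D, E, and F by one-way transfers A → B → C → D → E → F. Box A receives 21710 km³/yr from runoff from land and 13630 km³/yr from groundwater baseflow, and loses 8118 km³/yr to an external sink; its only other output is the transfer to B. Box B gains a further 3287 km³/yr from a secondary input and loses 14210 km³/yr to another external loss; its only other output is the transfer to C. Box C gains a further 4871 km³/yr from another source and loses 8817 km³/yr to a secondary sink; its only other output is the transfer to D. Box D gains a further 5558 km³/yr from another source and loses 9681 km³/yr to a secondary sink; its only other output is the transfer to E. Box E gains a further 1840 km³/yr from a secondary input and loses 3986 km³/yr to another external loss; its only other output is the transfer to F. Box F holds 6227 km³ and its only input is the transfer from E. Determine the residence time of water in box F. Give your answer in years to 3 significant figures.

1.02 yr

Box A: F(A→B) = (21710 + 13630) − 8118 = 27222 km³/yr.
Box B: F(B→C) = (27222 + 3287) − 14210 = 16299 km³/yr.
Box C: F(C→D) = (16299 + 4871) − 8817 = 12353 km³/yr.
Box D: F(D→E) = (12353 + 5558) − 9681 = 8230.0 km³/yr.
Box E: F(E→F) = (8230.0 + 1840) − 3986 = 6084.0 km³/yr.
Box F throughput = its input = 6084.0 km³/yr; τ = 6227 / 6084.0 = 1.024 yr.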